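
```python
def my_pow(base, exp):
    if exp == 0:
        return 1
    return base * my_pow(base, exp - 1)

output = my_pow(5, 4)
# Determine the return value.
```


my_pow(5, 4)
= 5 * my_pow(5, 3)
= 5 * 5 * my_pow(5, 2)
= 5 * 5 * 5 * my_pow(5, 1)
= 5 * 5 * 5 * 5 * my_pow(5, 0)
= 5 * 5 * 5 * 5 * 1
= 625


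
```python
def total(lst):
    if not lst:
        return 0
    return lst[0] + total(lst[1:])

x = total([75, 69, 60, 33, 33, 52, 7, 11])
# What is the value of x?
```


total([75, 69, 60, 33, 33, 52, 7, 11])
= 75 + total([69, 60, 33, 33, 52, 7, 11])
= 75 + 69 + total([60, 33, 33, 52, 7, 11])
= 75 + 69 + 60 + total([33, 33, 52, 7, 11])
= 75 + 69 + 60 + 33 + total([33, 52, 7, 11])
= 75 + 69 + 60 + 33 + 33 + total([52, 7, 11])
= 75 + 69 + 60 + 33 + 33 + 52 + total([7, 11])
= 75 + 69 + 60 + 33 + 33 + 52 + 7 + total([11])
= 75 + 69 + 60 + 33 + 33 + 52 + 7 + 11 + total([])
= 75 + 69 + 60 + 33 + 33 + 52 + 7 + 11 + 0
= 340


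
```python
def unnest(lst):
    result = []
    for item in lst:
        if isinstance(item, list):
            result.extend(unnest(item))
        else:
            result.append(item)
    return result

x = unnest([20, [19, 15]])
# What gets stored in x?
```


unnest([20, [19, 15]])
Processing each element:
  20 is not a list -> append 20
  [19, 15] is a list -> unnest recursively -> [19, 15]
= [20, 19, 15]


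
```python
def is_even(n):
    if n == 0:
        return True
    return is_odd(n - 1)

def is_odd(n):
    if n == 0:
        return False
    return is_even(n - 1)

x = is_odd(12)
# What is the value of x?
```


is_odd(12)
= is_even(11)
= is_odd(10)
= is_even(9)
= is_odd(8)
= is_even(7)
= is_odd(6)
= is_even(5)
= is_odd(4)
= is_even(3)
= is_odd(2)
= is_even(1)
= is_odd(0)
n == 0: return False
= False


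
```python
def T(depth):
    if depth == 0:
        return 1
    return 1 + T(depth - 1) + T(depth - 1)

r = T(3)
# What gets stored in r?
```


T(3)
= 1 + T(2) + T(2)
= 1 + 2 * T(2)
T(k) = 2^(k+1) - 1
T(0) = 1
T(1) = 3
T(2) = 7
T(3) = 15
T(3) = 2^4 - 1 = 15


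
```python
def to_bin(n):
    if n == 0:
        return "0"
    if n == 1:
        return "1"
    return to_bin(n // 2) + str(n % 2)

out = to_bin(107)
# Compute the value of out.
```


to_bin(107)
= to_bin(53) + "1"
= to_bin(26) + "1" + "1"
= to_bin(13) + "0" + "1" + "1"
= to_bin(6) + "1" + "0" + "1" + "1"
= to_bin(3) + "0" + "1" + "0" + "1" + "1"
= to_bin(1) + "1" + "0" + "1" + "0" + "1" + "1"
= "1" + "1" + "0" + "1" + "0" + "1" + "1"
= "1101011"


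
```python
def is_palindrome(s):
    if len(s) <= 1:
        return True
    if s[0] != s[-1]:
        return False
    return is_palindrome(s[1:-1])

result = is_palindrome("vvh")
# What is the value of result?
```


is_palindrome("vvh")
"vvh": s[0]='v' != s[-1]='h' -> False
= False


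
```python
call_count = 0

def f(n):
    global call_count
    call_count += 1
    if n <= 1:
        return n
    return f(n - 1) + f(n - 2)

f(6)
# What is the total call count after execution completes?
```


f(6) calls f(5) and f(4); each non-base call branches into two more.
Let C(k) = total number of calls made by f(k), including the call to f(k) itself.
Base cases: C(0) = 1, C(1) = 1
Recurrence: C(k) = 1 + C(k-1) + C(k-2)
  C(2) = 1 + C(1) + C(0) = 1 + 1 + 1 = 3
  C(3) = 1 + C(2) + C(1) = 1 + 3 + 1 = 5
  C(4) = 1 + C(3) + C(2) = 1 + 5 + 3 = 9
  C(5) = 1 + C(4) + C(3) = 1 + 9 + 5 = 15
  C(6) = 1 + C(5) + C(4) = 1 + 15 + 9 = 25
Total calls = C(6) = 25


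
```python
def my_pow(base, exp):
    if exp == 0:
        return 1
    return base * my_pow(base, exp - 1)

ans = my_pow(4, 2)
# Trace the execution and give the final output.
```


my_pow(4, 2)
= 4 * my_pow(4, 1)
= 4 * 4 * my_pow(4, 0)
= 4 * 4 * 1
= 16


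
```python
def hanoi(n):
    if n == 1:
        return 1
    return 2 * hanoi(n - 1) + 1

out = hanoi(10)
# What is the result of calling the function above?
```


hanoi(10)
= 2 * hanoi(9) + 1
= 2 * (2 * hanoi(8) + 1) + 1
= 2 * (2 * (2 * hanoi(7) + 1) + 1) + 1
= 2 * (2 * (2 * (2 * hanoi(6) + 1) + 1) + 1) + 1
= 2 * (2 * (2 * (2 * (2 * hanoi(5) + 1) + 1) + 1) + 1) + 1
= 2 * (2 * (2 * (2 * (2 * (2 * hanoi(4) + 1) + 1) + 1) + 1) + 1) + 1
= 2 * (2 * (2 * (2 * (2 * (2 * (2 * hanoi(3) + 1) + 1) + 1) + 1) + 1) + 1) + 1
= 2 * (2 * (2 * (2 * (2 * (2 * (2 * (2 * hanoi(2) + 1) + 1) + 1) + 1) + 1) + 1) + 1) + 1
= 2 * (2 * (2 * (2 * (2 * (2 * (2 * (2 * (2 * hanoi(1) + 1) + 1) + 1) + 1) + 1) + 1) + 1) + 1) + 1
Now compute bottom-up:
hanoi(1) = 1
hanoi(2) = 2 * 1 + 1 = 3
hanoi(3) = 2 * 3 + 1 = 7
hanoi(4) = 2 * 7 + 1 = 15
hanoi(5) = 2 * 15 + 1 = 31
hanoi(6) = 2 * 31 + 1 = 63
hanoi(7) = 2 * 63 + 1 = 127
hanoi(8) = 2 * 127 + 1 = 255
hanoi(9) = 2 * 255 + 1 = 511
hanoi(10) = 2 * 511 + 1 = 1023
= 1023


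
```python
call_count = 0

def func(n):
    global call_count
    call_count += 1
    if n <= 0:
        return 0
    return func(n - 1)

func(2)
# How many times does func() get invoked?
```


func(2) calls func(1) calls ... calls func(0)
Total calls: 2 + 1 (for base case) = 3


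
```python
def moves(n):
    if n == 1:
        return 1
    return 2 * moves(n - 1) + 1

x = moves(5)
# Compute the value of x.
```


moves(5)
= 2 * moves(4) + 1
= 2 * (2 * moves(3) + 1) + 1
= 2 * (2 * (2 * moves(2) + 1) + 1) + 1
= 2 * (2 * (2 * (2 * moves(1) + 1) + 1) + 1) + 1
Now compute bottom-up:
moves(1) = 1
moves(2) = 2 * 1 + 1 = 3
moves(3) = 2 * 3 + 1 = 7
moves(4) = 2 * 7 + 1 = 15
moves(5) = 2 * 15 + 1 = 31
= 31


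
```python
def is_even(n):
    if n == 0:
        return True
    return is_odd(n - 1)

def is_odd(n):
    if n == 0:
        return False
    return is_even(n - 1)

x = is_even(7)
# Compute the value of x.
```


is_even(7)
= is_odd(6)
= is_even(5)
= is_odd(4)
= is_even(3)
= is_odd(2)
= is_even(1)
= is_odd(0)
n == 0: return False
= False


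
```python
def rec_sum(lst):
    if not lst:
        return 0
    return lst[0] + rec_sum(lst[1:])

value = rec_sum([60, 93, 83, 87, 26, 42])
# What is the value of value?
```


rec_sum([60, 93, 83, 87, 26, 42])
= 60 + rec_sum([93, 83, 87, 26, 42])
= 60 + 93 + rec_sum([83, 87, 26, 42])
= 60 + 93 + 83 + rec_sum([87, 26, 42])
= 60 + 93 + 83 + 87 + rec_sum([26, 42])
= 60 + 93 + 83 + 87 + 26 + rec_sum([42])
= 60 + 93 + 83 + 87 + 26 + 42 + rec_sum([])
= 60 + 93 + 83 + 87 + 26 + 42 + 0
= 391


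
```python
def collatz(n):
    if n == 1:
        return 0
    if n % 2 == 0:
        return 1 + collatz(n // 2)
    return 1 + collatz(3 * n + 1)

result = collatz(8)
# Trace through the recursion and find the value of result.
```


collatz(8)
8 is even -> collatz(4)
4 is even -> collatz(2)
2 is even -> collatz(1)
Reached 1 after 3 steps
= 3


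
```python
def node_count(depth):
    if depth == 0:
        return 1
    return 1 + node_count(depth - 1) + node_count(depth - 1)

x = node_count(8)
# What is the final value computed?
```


node_count(8)
= 1 + node_count(7) + node_count(7)
= 1 + 2 * node_count(7)
node_count(k) = 2^(k+1) - 1
node_count(0) = 1
node_count(1) = 3
node_count(2) = 7
node_count(3) = 15
node_count(4) = 31
node_count(8) = 2^9 - 1 = 511


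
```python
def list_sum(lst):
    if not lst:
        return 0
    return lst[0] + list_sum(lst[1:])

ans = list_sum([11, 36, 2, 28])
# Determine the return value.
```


list_sum([11, 36, 2, 28])
= 11 + list_sum([36, 2, 28])
= 11 + 36 + list_sum([2, 28])
= 11 + 36 + 2 + list_sum([28])
= 11 + 36 + 2 + 28 + list_sum([])
= 11 + 36 + 2 + 28 + 0
= 77


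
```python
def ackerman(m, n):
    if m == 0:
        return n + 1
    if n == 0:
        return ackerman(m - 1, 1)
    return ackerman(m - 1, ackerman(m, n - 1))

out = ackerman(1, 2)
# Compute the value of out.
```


ackerman(1, 2)
= ackerman(0, ackerman(1, 1))
First compute ackerman(1, 1) = 3
= ackerman(0, 3)
= 4


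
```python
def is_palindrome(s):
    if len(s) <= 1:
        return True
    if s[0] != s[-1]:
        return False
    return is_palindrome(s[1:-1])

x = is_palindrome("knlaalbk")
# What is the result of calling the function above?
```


is_palindrome("knlaalbk")
"knlaalbk": s[0]='k' == s[-1]='k' -> is_palindrome("nlaalb")
"nlaalb": s[0]='n' != s[-1]='b' -> False
= False


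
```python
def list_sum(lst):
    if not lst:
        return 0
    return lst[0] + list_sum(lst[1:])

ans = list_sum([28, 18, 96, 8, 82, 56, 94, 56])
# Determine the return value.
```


list_sum([28, 18, 96, 8, 82, 56, 94, 56])
= 28 + list_sum([18, 96, 8, 82, 56, 94, 56])
= 28 + 18 + list_sum([96, 8, 82, 56, 94, 56])
= 28 + 18 + 96 + list_sum([8, 82, 56, 94, 56])
= 28 + 18 + 96 + 8 + list_sum([82, 56, 94, 56])
= 28 + 18 + 96 + 8 + 82 + list_sum([56, 94, 56])
= 28 + 18 + 96 + 8 + 82 + 56 + list_sum([94, 56])
= 28 + 18 + 96 + 8 + 82 + 56 + 94 + list_sum([56])
= 28 + 18 + 96 + 8 + 82 + 56 + 94 + 56 + list_sum([])
= 28 + 18 + 96 + 8 + 82 + 56 + 94 + 56 + 0
= 438


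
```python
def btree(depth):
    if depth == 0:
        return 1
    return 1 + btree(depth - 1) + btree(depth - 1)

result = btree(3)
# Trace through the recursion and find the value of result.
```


btree(3)
= 1 + btree(2) + btree(2)
= 1 + 2 * btree(2)
btree(k) = 2^(k+1) - 1
btree(0) = 1
btree(1) = 3
btree(2) = 7
btree(3) = 15
btree(3) = 2^4 - 1 = 15


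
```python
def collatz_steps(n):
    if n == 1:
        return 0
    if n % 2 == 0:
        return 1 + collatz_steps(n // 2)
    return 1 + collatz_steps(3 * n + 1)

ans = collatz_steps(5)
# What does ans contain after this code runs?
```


collatz_steps(5)
5 is odd -> 3*5+1 = 16 -> collatz_steps(16)
16 is even -> collatz_steps(8)
8 is even -> collatz_steps(4)
4 is even -> collatz_steps(2)
2 is even -> collatz_steps(1)
Reached 1 after 5 steps
= 5


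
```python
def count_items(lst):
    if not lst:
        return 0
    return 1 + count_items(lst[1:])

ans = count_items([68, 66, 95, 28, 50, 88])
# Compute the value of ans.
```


count_items([68, 66, 95, 28, 50, 88])
= 1 + count_items([66, 95, 28, 50, 88])
= 1 + 1 + count_items([95, 28, 50, 88])
= 1 + 1 + 1 + count_items([28, 50, 88])
= 1 + 1 + 1 + 1 + count_items([50, 88])
= 1 + 1 + 1 + 1 + 1 + count_items([88])
= 1 + 1 + 1 + 1 + 1 + 1 + count_items([])
= 1 + 1 + 1 + 1 + 1 + 1 + 0
= 6


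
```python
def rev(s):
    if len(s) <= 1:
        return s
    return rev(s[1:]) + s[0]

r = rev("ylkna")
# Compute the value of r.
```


rev("ylkna")
= rev("lkna") + "y"
= rev("kna") + "l" + "y"
= rev("na") + "k" + "l" + "y"
= rev("a") + "n" + "k" + "l" + "y"
= "a" + "n" + "k" + "l" + "y"
= "ankly"


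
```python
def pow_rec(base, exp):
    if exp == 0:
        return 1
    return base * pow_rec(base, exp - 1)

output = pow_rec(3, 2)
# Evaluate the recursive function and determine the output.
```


pow_rec(3, 2)
= 3 * pow_rec(3, 1)
= 3 * 3 * pow_rec(3, 0)
= 3 * 3 * 1
= 9


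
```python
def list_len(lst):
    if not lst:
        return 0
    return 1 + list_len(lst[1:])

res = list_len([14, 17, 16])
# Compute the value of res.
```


list_len([14, 17, 16])
= 1 + list_len([17, 16])
= 1 + 1 + list_len([16])
= 1 + 1 + 1 + list_len([])
= 1 + 1 + 1 + 0
= 3


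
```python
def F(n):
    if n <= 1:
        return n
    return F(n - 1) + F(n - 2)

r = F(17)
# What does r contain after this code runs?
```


F(17)
= F(16) + F(15)
= (F(15) + F(14)) + F(15)
Computing bottom-up: F(0)=0, F(1)=1, F(2)=1, F(3)=2, F(4)=3, F(5)=5, F(6)=8, F(7)=13, F(8)=21, F(9)=34, F(10)=55, F(11)=89, F(12)=144, F(13)=233, F(14)=377, F(15)=610, F(16)=987, F(17)=1597
= 1597


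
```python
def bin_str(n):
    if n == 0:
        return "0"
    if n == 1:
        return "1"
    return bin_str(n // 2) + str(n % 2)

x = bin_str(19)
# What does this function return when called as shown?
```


bin_str(19)
= bin_str(9) + "1"
= bin_str(4) + "1" + "1"
= bin_str(2) + "0" + "1" + "1"
= bin_str(1) + "0" + "0" + "1" + "1"
= "1" + "0" + "0" + "1" + "1"
= "10011"


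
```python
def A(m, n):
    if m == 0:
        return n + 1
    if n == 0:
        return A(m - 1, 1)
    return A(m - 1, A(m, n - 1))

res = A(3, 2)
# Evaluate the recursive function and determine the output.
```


A(3, 2)
= A(2, A(3, 1))
First compute A(3, 1) = 13
= A(2, 13)
= 29


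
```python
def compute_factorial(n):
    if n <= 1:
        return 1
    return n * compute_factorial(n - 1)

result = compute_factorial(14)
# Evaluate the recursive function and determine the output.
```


compute_factorial(14)
= 14 * compute_factorial(13)
= 14 * 13 * compute_factorial(12)
= 14 * 13 * 12 * compute_factorial(11)
= 14 * 13 * 12 * 11 * compute_factorial(10)
= 14 * 13 * 12 * 11 * 10 * compute_factorial(9)
= 14 * 13 * 12 * 11 * 10 * 9 * compute_factorial(8)
= 14 * 13 * 12 * 11 * 10 * 9 * 8 * compute_factorial(7)
= 14 * 13 * 12 * 11 * 10 * 9 * 8 * 7 * compute_factorial(6)
= 14 * 13 * 12 * 11 * 10 * 9 * 8 * 7 * 6 * compute_factorial(5)
= 14 * 13 * 12 * 11 * 10 * 9 * 8 * 7 * 6 * 5 * compute_factorial(4)
= 14 * 13 * 12 * 11 * 10 * 9 * 8 * 7 * 6 * 5 * 4 * compute_factorial(3)
= 14 * 13 * 12 * 11 * 10 * 9 * 8 * 7 * 6 * 5 * 4 * 3 * compute_factorial(2)
= 14 * 13 * 12 * 11 * 10 * 9 * 8 * 7 * 6 * 5 * 4 * 3 * 2 * compute_factorial(1)
= 14 * 13 * 12 * 11 * 10 * 9 * 8 * 7 * 6 * 5 * 4 * 3 * 2 * 1
= 87178291200


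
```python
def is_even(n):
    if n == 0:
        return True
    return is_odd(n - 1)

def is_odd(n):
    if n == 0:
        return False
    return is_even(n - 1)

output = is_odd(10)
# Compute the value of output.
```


is_odd(10)
= is_even(9)
= is_odd(8)
= is_even(7)
= is_odd(6)
= is_even(5)
= is_odd(4)
= is_even(3)
= is_odd(2)
= is_even(1)
= is_odd(0)
n == 0: return False
= False


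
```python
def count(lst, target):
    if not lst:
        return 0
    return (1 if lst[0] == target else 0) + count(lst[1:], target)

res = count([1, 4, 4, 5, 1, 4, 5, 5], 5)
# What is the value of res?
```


count([1, 4, 4, 5, 1, 4, 5, 5], 5)
lst[0]=1 != 5: 0 + count([4, 4, 5, 1, 4, 5, 5], 5)
lst[0]=4 != 5: 0 + count([4, 5, 1, 4, 5, 5], 5)
lst[0]=4 != 5: 0 + count([5, 1, 4, 5, 5], 5)
lst[0]=5 == 5: 1 + count([1, 4, 5, 5], 5)
lst[0]=1 != 5: 0 + count([4, 5, 5], 5)
lst[0]=4 != 5: 0 + count([5, 5], 5)
lst[0]=5 == 5: 1 + count([5], 5)
lst[0]=5 == 5: 1 + count([], 5)
= 3


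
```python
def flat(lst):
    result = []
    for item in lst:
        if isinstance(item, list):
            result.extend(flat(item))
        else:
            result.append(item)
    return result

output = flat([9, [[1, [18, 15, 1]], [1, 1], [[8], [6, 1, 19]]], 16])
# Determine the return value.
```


flat([9, [[1, [18, 15, 1]], [1, 1], [[8], [6, 1, 19]]], 16])
Processing each element:
  9 is not a list -> append 9
  [[1, [18, 15, 1]], [1, 1], [[8], [6, 1, 19]]] is a list -> flat recursively -> [1, 18, 15, 1, 1, 1, 8, 6, 1, 19]
  16 is not a list -> append 16
= [9, 1, 18, 15, 1, 1, 1, 8, 6, 1, 19, 16]


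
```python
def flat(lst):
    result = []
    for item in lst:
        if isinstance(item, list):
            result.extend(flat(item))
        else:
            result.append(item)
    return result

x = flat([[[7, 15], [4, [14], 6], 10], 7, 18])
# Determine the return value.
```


flat([[[7, 15], [4, [14], 6], 10], 7, 18])
Processing each element:
  [[7, 15], [4, [14], 6], 10] is a list -> flat recursively -> [7, 15, 4, 14, 6, 10]
  7 is not a list -> append 7
  18 is not a list -> append 18
= [7, 15, 4, 14, 6, 10, 7, 18]


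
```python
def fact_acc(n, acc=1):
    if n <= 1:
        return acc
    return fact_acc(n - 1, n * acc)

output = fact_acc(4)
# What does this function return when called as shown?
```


fact_acc(4, 1)
= fact_acc(3, 4 * 1) = fact_acc(3, 4)
= fact_acc(2, 3 * 4) = fact_acc(2, 12)
= fact_acc(1, 2 * 12) = fact_acc(1, 24)
n <= 1, return acc = 24


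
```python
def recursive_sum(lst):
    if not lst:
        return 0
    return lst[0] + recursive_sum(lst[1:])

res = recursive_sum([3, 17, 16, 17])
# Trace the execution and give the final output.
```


recursive_sum([3, 17, 16, 17])
= 3 + recursive_sum([17, 16, 17])
= 3 + 17 + recursive_sum([16, 17])
= 3 + 17 + 16 + recursive_sum([17])
= 3 + 17 + 16 + 17 + recursive_sum([])
= 3 + 17 + 16 + 17 + 0
= 53


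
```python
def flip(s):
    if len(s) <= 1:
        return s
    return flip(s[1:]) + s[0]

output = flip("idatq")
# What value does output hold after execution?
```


flip("idatq")
= flip("datq") + "i"
= flip("atq") + "d" + "i"
= flip("tq") + "a" + "d" + "i"
= flip("q") + "t" + "a" + "d" + "i"
= "q" + "t" + "a" + "d" + "i"
= "qtadi"


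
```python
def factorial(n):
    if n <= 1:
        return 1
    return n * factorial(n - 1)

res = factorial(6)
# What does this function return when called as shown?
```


factorial(6)
= 6 * factorial(5)
= 6 * 5 * factorial(4)
= 6 * 5 * 4 * factorial(3)
= 6 * 5 * 4 * 3 * factorial(2)
= 6 * 5 * 4 * 3 * 2 * factorial(1)
= 6 * 5 * 4 * 3 * 2 * 1
= 720


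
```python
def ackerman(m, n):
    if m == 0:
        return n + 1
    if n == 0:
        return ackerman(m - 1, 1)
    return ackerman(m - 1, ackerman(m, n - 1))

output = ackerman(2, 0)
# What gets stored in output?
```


ackerman(2, 0)
n == 0: return ackerman(1, 1)
= ackerman(1, 1) = 3
= 3


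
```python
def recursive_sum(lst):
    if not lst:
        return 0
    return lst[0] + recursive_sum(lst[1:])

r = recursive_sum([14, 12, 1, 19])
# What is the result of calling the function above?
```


recursive_sum([14, 12, 1, 19])
= 14 + recursive_sum([12, 1, 19])
= 14 + 12 + recursive_sum([1, 19])
= 14 + 12 + 1 + recursive_sum([19])
= 14 + 12 + 1 + 19 + recursive_sum([])
= 14 + 12 + 1 + 19 + 0
= 46


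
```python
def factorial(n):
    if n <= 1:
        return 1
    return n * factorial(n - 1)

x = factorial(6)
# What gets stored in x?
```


factorial(6)
= 6 * factorial(5)
= 6 * 5 * factorial(4)
= 6 * 5 * 4 * factorial(3)
= 6 * 5 * 4 * 3 * factorial(2)
= 6 * 5 * 4 * 3 * 2 * factorial(1)
= 6 * 5 * 4 * 3 * 2 * 1
= 720


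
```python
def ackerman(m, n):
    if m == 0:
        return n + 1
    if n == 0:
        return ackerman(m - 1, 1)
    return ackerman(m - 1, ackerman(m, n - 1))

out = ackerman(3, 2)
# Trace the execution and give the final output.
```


ackerman(3, 2)
= ackerman(2, ackerman(3, 1))
First compute ackerman(3, 1) = 13
= ackerman(2, 13)
= 29


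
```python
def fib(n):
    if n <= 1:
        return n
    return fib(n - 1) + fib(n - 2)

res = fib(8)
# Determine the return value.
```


fib(8)
= fib(7) + fib(6)
= (fib(6) + fib(5)) + fib(6)
Computing bottom-up: fib(0)=0, fib(1)=1, fib(2)=1, fib(3)=2, fib(4)=3, fib(5)=5, fib(6)=8, fib(7)=13, fib(8)=21
= 21


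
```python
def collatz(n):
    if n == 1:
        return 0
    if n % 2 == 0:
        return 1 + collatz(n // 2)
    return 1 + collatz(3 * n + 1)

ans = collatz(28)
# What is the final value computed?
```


collatz(28)
28 is even -> collatz(14)
14 is even -> collatz(7)
7 is odd -> 3*7+1 = 22 -> collatz(22)
22 is even -> collatz(11)
11 is odd -> 3*11+1 = 34 -> collatz(34)
34 is even -> collatz(17)
17 is odd -> 3*17+1 = 52 -> collatz(52)
52 is even -> collatz(26)
26 is even -> collatz(13)
13 is odd -> 3*13+1 = 40 -> collatz(40)
40 is even -> collatz(20)
20 is even -> collatz(10)
10 is even -> collatz(5)
5 is odd -> 3*5+1 = 16 -> collatz(16)
16 is even -> collatz(8)
8 is even -> collatz(4)
4 is even -> collatz(2)
2 is even -> collatz(1)
Reached 1 after 18 steps
= 18


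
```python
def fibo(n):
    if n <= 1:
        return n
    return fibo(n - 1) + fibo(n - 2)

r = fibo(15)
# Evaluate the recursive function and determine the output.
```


fibo(15)
= fibo(14) + fibo(13)
= (fibo(13) + fibo(12)) + fibo(13)
Computing bottom-up: fibo(0)=0, fibo(1)=1, fibo(2)=1, fibo(3)=2, fibo(4)=3, fibo(5)=5, fibo(6)=8, fibo(7)=13, fibo(8)=21, fibo(9)=34, fibo(10)=55, fibo(11)=89, fibo(12)=144, fibo(13)=233, fibo(14)=377, fibo(15)=610
= 610


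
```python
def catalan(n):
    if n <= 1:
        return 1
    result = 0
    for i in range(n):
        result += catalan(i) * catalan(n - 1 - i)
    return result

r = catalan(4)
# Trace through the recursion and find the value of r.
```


catalan(4)
= sum of catalan(i) * catalan(4-1-i) for i in 0..3
First compute sub-values bottom-up:
  catalan(0) = 1, catalan(1) = 1
  catalan(2) = 1*1 + 1*1 = 2
  catalan(3) = 1*2 + 1*1 + 2*1 = 5
Now catalan(4):
  catalan(0)*catalan(3) = 1*5 = 5
  catalan(1)*catalan(2) = 1*2 = 2
  catalan(2)*catalan(1) = 2*1 = 2
  catalan(3)*catalan(0) = 5*1 = 5
= 5 + 2 + 2 + 5
= 14


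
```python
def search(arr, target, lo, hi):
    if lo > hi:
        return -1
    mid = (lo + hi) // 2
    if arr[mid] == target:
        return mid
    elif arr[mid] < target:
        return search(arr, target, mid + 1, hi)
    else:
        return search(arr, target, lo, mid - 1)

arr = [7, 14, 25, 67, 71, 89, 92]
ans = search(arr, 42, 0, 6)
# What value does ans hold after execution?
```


search(arr, 42, 0, 6)
lo=0, hi=6, mid=3, arr[mid]=67
67 > 42, search left half
lo=0, hi=2, mid=1, arr[mid]=14
14 < 42, search right half
lo=2, hi=2, mid=2, arr[mid]=25
25 < 42, search right half
lo > hi, target not found, return -1
= -1


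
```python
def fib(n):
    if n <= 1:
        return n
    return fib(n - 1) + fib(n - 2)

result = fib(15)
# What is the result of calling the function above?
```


fib(15)
= fib(14) + fib(13)
= (fib(13) + fib(12)) + fib(13)
Computing bottom-up: fib(0)=0, fib(1)=1, fib(2)=1, fib(3)=2, fib(4)=3, fib(5)=5, fib(6)=8, fib(7)=13, fib(8)=21, fib(9)=34, fib(10)=55, fib(11)=89, fib(12)=144, fib(13)=233, fib(14)=377, fib(15)=610
= 610


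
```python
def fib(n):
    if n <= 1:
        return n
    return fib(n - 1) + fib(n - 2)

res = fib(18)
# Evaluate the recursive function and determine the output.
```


fib(18)
= fib(17) + fib(16)
= (fib(16) + fib(15)) + fib(16)
Computing bottom-up: fib(0)=0, fib(1)=1, fib(2)=1, fib(3)=2, fib(4)=3, fib(5)=5, fib(6)=8, fib(7)=13, fib(8)=21, fib(9)=34, fib(10)=55, fib(11)=89, fib(12)=144, fib(13)=233, fib(14)=377, fib(15)=610, fib(16)=987, fib(17)=1597, fib(18)=2584
= 2584


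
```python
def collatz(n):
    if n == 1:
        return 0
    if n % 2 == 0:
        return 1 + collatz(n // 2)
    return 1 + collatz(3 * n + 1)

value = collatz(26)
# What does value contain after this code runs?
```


collatz(26)
26 is even -> collatz(13)
13 is odd -> 3*13+1 = 40 -> collatz(40)
40 is even -> collatz(20)
20 is even -> collatz(10)
10 is even -> collatz(5)
5 is odd -> 3*5+1 = 16 -> collatz(16)
16 is even -> collatz(8)
8 is even -> collatz(4)
4 is even -> collatz(2)
2 is even -> collatz(1)
Reached 1 after 10 steps
= 10


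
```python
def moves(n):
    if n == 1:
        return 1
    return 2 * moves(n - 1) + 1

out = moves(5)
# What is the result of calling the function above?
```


moves(5)
= 2 * moves(4) + 1
= 2 * (2 * moves(3) + 1) + 1
= 2 * (2 * (2 * moves(2) + 1) + 1) + 1
= 2 * (2 * (2 * (2 * moves(1) + 1) + 1) + 1) + 1
Now compute bottom-up:
moves(1) = 1
moves(2) = 2 * 1 + 1 = 3
moves(3) = 2 * 3 + 1 = 7
moves(4) = 2 * 7 + 1 = 15
moves(5) = 2 * 15 + 1 = 31
= 31


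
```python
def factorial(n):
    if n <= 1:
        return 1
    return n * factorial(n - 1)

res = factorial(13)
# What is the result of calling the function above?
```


factorial(13)
= 13 * factorial(12)
= 13 * 12 * factorial(11)
= 13 * 12 * 11 * factorial(10)
= 13 * 12 * 11 * 10 * factorial(9)
= 13 * 12 * 11 * 10 * 9 * factorial(8)
= 13 * 12 * 11 * 10 * 9 * 8 * factorial(7)
= 13 * 12 * 11 * 10 * 9 * 8 * 7 * factorial(6)
= 13 * 12 * 11 * 10 * 9 * 8 * 7 * 6 * factorial(5)
= 13 * 12 * 11 * 10 * 9 * 8 * 7 * 6 * 5 * factorial(4)
= 13 * 12 * 11 * 10 * 9 * 8 * 7 * 6 * 5 * 4 * factorial(3)
= 13 * 12 * 11 * 10 * 9 * 8 * 7 * 6 * 5 * 4 * 3 * factorial(2)
= 13 * 12 * 11 * 10 * 9 * 8 * 7 * 6 * 5 * 4 * 3 * 2 * factorial(1)
= 13 * 12 * 11 * 10 * 9 * 8 * 7 * 6 * 5 * 4 * 3 * 2 * 1
= 6227020800


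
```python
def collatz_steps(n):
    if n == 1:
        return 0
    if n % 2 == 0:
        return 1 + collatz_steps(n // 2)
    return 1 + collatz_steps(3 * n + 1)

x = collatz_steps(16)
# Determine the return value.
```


collatz_steps(16)
16 is even -> collatz_steps(8)
8 is even -> collatz_steps(4)
4 is even -> collatz_steps(2)
2 is even -> collatz_steps(1)
Reached 1 after 4 steps
= 4


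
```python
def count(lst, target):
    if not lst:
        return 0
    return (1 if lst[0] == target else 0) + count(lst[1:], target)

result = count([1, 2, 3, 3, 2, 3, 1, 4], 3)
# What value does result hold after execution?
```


count([1, 2, 3, 3, 2, 3, 1, 4], 3)
lst[0]=1 != 3: 0 + count([2, 3, 3, 2, 3, 1, 4], 3)
lst[0]=2 != 3: 0 + count([3, 3, 2, 3, 1, 4], 3)
lst[0]=3 == 3: 1 + count([3, 2, 3, 1, 4], 3)
lst[0]=3 == 3: 1 + count([2, 3, 1, 4], 3)
lst[0]=2 != 3: 0 + count([3, 1, 4], 3)
lst[0]=3 == 3: 1 + count([1, 4], 3)
lst[0]=1 != 3: 0 + count([4], 3)
lst[0]=4 != 3: 0 + count([], 3)
= 3


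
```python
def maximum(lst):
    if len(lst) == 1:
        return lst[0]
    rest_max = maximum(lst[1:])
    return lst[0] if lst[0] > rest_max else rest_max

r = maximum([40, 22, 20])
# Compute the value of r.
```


maximum([40, 22, 20])
= compare 40 with maximum([22, 20])
= compare 22 with maximum([20])
Base: maximum([20]) = 20
compare 22 with 20: max = 22
compare 40 with 22: max = 40
= 40


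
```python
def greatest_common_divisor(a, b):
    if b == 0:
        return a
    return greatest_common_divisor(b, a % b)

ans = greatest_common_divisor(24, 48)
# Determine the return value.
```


greatest_common_divisor(24, 48)
= greatest_common_divisor(48, 24 % 48) = greatest_common_divisor(48, 24)
= greatest_common_divisor(24, 48 % 24) = greatest_common_divisor(24, 0)
b == 0, return a = 24


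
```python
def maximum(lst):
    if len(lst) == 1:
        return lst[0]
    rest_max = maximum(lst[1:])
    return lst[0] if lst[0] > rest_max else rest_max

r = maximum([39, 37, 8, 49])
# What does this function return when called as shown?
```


maximum([39, 37, 8, 49])
= compare 39 with maximum([37, 8, 49])
= compare 37 with maximum([8, 49])
= compare 8 with maximum([49])
Base: maximum([49]) = 49
compare 8 with 49: max = 49
compare 37 with 49: max = 49
compare 39 with 49: max = 49
= 49


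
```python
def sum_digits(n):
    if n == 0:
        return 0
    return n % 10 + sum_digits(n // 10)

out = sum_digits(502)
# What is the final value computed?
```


sum_digits(502)
= 2 + sum_digits(50)
= 2 + 0 + sum_digits(5)
= 2 + 0 + 5 + sum_digits(0)
= 2 + 0 + 5 + 0
= 7


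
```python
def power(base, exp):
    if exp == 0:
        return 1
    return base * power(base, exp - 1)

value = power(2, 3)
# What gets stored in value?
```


power(2, 3)
= 2 * power(2, 2)
= 2 * 2 * power(2, 1)
= 2 * 2 * 2 * power(2, 0)
= 2 * 2 * 2 * 1
= 8


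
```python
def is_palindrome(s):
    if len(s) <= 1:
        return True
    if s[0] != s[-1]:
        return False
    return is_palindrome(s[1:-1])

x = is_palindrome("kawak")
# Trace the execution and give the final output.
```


is_palindrome("kawak")
"kawak": s[0]='k' == s[-1]='k' -> is_palindrome("awa")
"awa": s[0]='a' == s[-1]='a' -> is_palindrome("w")
"w": len <= 1 -> True
= True


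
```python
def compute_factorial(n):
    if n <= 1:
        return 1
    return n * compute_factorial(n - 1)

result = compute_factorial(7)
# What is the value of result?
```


compute_factorial(7)
= 7 * compute_factorial(6)
= 7 * 6 * compute_factorial(5)
= 7 * 6 * 5 * compute_factorial(4)
= 7 * 6 * 5 * 4 * compute_factorial(3)
= 7 * 6 * 5 * 4 * 3 * compute_factorial(2)
= 7 * 6 * 5 * 4 * 3 * 2 * compute_factorial(1)
= 7 * 6 * 5 * 4 * 3 * 2 * 1
= 5040


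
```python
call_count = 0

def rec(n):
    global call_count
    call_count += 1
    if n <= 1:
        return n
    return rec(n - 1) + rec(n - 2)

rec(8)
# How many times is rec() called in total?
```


rec(8) calls rec(7) and rec(6); each non-base call branches into two more.
Let C(k) = total number of calls made by rec(k), including the call to rec(k) itself.
Base cases: C(0) = 1, C(1) = 1
Recurrence: C(k) = 1 + C(k-1) + C(k-2)
  C(2) = 1 + C(1) + C(0) = 1 + 1 + 1 = 3
  C(3) = 1 + C(2) + C(1) = 1 + 3 + 1 = 5
  C(4) = 1 + C(3) + C(2) = 1 + 5 + 3 = 9
  C(5) = 1 + C(4) + C(3) = 1 + 9 + 5 = 15
  C(6) = 1 + C(5) + C(4) = 1 + 15 + 9 = 25
  C(7) = 1 + C(6) + C(5) = 1 + 25 + 15 = 41
  C(8) = 1 + C(7) + C(6) = 1 + 41 + 25 = 67
Total calls = C(8) = 67


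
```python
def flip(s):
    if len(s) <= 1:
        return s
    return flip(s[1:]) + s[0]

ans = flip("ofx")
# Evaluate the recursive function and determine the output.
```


flip("ofx")
= flip("fx") + "o"
= flip("x") + "f" + "o"
= "x" + "f" + "o"
= "xfo"


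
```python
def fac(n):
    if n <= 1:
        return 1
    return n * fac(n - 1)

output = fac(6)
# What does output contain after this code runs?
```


fac(6)
= 6 * fac(5)
= 6 * 5 * fac(4)
= 6 * 5 * 4 * fac(3)
= 6 * 5 * 4 * 3 * fac(2)
= 6 * 5 * 4 * 3 * 2 * fac(1)
= 6 * 5 * 4 * 3 * 2 * 1
= 720


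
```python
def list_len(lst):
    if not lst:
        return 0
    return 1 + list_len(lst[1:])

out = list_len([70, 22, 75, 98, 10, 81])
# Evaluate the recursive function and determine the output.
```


list_len([70, 22, 75, 98, 10, 81])
= 1 + list_len([22, 75, 98, 10, 81])
= 1 + 1 + list_len([75, 98, 10, 81])
= 1 + 1 + 1 + list_len([98, 10, 81])
= 1 + 1 + 1 + 1 + list_len([10, 81])
= 1 + 1 + 1 + 1 + 1 + list_len([81])
= 1 + 1 + 1 + 1 + 1 + 1 + list_len([])
= 1 + 1 + 1 + 1 + 1 + 1 + 0
= 6


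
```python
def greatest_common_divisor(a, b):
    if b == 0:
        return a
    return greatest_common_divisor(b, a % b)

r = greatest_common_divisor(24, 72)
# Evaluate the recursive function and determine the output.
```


greatest_common_divisor(24, 72)
= greatest_common_divisor(72, 24 % 72) = greatest_common_divisor(72, 24)
= greatest_common_divisor(24, 72 % 24) = greatest_common_divisor(24, 0)
b == 0, return a = 24


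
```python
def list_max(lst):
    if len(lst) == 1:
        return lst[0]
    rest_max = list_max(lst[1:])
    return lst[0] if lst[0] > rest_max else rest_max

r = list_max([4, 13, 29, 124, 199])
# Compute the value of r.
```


list_max([4, 13, 29, 124, 199])
= compare 4 with list_max([13, 29, 124, 199])
= compare 13 with list_max([29, 124, 199])
= compare 29 with list_max([124, 199])
= compare 124 with list_max([199])
Base: list_max([199]) = 199
compare 124 with 199: max = 199
compare 29 with 199: max = 199
compare 13 with 199: max = 199
compare 4 with 199: max = 199
= 199


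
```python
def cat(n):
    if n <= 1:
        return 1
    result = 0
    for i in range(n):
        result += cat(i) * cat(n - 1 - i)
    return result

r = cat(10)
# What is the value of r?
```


cat(10)
= sum of cat(i) * cat(10-1-i) for i in 0..9
First compute sub-values bottom-up:
  cat(0) = 1, cat(1) = 1
  cat(2) = 1*1 + 1*1 = 2
  cat(3) = 1*2 + 1*1 + 2*1 = 5
  cat(4) = 1*5 + 1*2 + 2*1 + 5*1 = 14
  cat(5) = 1*14 + 1*5 + 2*2 + 5*1 + 14*1 = 42
  cat(6) = 1*42 + 1*14 + 2*5 + 5*2 + 14*1 + 42*1 = 132
  cat(7) = 1*132 + 1*42 + 2*14 + 5*5 + 14*2 + 42*1 + 132*1 = 429
  cat(8) = 1*429 + 1*132 + 2*42 + 5*14 + 14*5 + 42*2 + 132*1 + 429*1 = 1430
  cat(9) = 1*1430 + 1*429 + 2*132 + 5*42 + 14*14 + 42*5 + 132*2 + 429*1 + 1430*1 = 4862
Now cat(10):
  cat(0)*cat(9) = 1*4862 = 4862
  cat(1)*cat(8) = 1*1430 = 1430
  cat(2)*cat(7) = 2*429 = 858
  cat(3)*cat(6) = 5*132 = 660
  cat(4)*cat(5) = 14*42 = 588
  cat(5)*cat(4) = 42*14 = 588
  cat(6)*cat(3) = 132*5 = 660
  cat(7)*cat(2) = 429*2 = 858
  cat(8)*cat(1) = 1430*1 = 1430
  cat(9)*cat(0) = 4862*1 = 4862
= 4862 + 1430 + 858 + 660 + 588 + 588 + 660 + 858 + 1430 + 4862
= 16796


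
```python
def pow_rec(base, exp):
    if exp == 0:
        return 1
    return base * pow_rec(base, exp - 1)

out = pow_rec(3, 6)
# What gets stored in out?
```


pow_rec(3, 6)
= 3 * pow_rec(3, 5)
= 3 * 3 * pow_rec(3, 4)
= 3 * 3 * 3 * pow_rec(3, 3)
= 3 * 3 * 3 * 3 * pow_rec(3, 2)
= 3 * 3 * 3 * 3 * 3 * pow_rec(3, 1)
= 3 * 3 * 3 * 3 * 3 * 3 * pow_rec(3, 0)
= 3 * 3 * 3 * 3 * 3 * 3 * 1
= 729


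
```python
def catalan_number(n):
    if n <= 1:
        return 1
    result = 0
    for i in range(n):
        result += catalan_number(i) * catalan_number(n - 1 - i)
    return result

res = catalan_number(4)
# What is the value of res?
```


catalan_number(4)
= sum of catalan_number(i) * catalan_number(4-1-i) for i in 0..3
First compute sub-values bottom-up:
  catalan_number(0) = 1, catalan_number(1) = 1
  catalan_number(2) = 1*1 + 1*1 = 2
  catalan_number(3) = 1*2 + 1*1 + 2*1 = 5
Now catalan_number(4):
  catalan_number(0)*catalan_number(3) = 1*5 = 5
  catalan_number(1)*catalan_number(2) = 1*2 = 2
  catalan_number(2)*catalan_number(1) = 2*1 = 2
  catalan_number(3)*catalan_number(0) = 5*1 = 5
= 5 + 2 + 2 + 5
= 14


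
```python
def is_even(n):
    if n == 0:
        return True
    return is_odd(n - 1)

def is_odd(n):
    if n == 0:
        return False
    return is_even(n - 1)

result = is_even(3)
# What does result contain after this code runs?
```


is_even(3)
= is_odd(2)
= is_even(1)
= is_odd(0)
n == 0: return False
= False


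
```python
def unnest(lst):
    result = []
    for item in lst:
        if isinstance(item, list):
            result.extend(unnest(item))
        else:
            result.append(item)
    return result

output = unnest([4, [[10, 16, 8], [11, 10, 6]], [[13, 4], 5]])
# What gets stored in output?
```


unnest([4, [[10, 16, 8], [11, 10, 6]], [[13, 4], 5]])
Processing each element:
  4 is not a list -> append 4
  [[10, 16, 8], [11, 10, 6]] is a list -> unnest recursively -> [10, 16, 8, 11, 10, 6]
  [[13, 4], 5] is a list -> unnest recursively -> [13, 4, 5]
= [4, 10, 16, 8, 11, 10, 6, 13, 4, 5]


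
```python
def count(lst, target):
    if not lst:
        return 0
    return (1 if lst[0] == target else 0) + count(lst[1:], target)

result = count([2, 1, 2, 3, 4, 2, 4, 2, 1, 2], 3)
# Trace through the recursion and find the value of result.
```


count([2, 1, 2, 3, 4, 2, 4, 2, 1, 2], 3)
lst[0]=2 != 3: 0 + count([1, 2, 3, 4, 2, 4, 2, 1, 2], 3)
lst[0]=1 != 3: 0 + count([2, 3, 4, 2, 4, 2, 1, 2], 3)
lst[0]=2 != 3: 0 + count([3, 4, 2, 4, 2, 1, 2], 3)
lst[0]=3 == 3: 1 + count([4, 2, 4, 2, 1, 2], 3)
lst[0]=4 != 3: 0 + count([2, 4, 2, 1, 2], 3)
lst[0]=2 != 3: 0 + count([4, 2, 1, 2], 3)
lst[0]=4 != 3: 0 + count([2, 1, 2], 3)
lst[0]=2 != 3: 0 + count([1, 2], 3)
lst[0]=1 != 3: 0 + count([2], 3)
lst[0]=2 != 3: 0 + count([], 3)
= 1


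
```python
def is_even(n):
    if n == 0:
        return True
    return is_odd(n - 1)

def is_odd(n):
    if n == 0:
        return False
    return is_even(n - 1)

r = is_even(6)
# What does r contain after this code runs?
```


is_even(6)
= is_odd(5)
= is_even(4)
= is_odd(3)
= is_even(2)
= is_odd(1)
= is_even(0)
n == 0: return True
= True


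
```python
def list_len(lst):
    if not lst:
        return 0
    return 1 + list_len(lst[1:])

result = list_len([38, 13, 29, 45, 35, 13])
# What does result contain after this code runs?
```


list_len([38, 13, 29, 45, 35, 13])
= 1 + list_len([13, 29, 45, 35, 13])
= 1 + 1 + list_len([29, 45, 35, 13])
= 1 + 1 + 1 + list_len([45, 35, 13])
= 1 + 1 + 1 + 1 + list_len([35, 13])
= 1 + 1 + 1 + 1 + 1 + list_len([13])
= 1 + 1 + 1 + 1 + 1 + 1 + list_len([])
= 1 + 1 + 1 + 1 + 1 + 1 + 0
= 6


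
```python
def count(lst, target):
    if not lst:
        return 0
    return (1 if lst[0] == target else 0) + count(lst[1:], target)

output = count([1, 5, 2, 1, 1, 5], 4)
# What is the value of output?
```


count([1, 5, 2, 1, 1, 5], 4)
lst[0]=1 != 4: 0 + count([5, 2, 1, 1, 5], 4)
lst[0]=5 != 4: 0 + count([2, 1, 1, 5], 4)
lst[0]=2 != 4: 0 + count([1, 1, 5], 4)
lst[0]=1 != 4: 0 + count([1, 5], 4)
lst[0]=1 != 4: 0 + count([5], 4)
lst[0]=5 != 4: 0 + count([], 4)
= 0


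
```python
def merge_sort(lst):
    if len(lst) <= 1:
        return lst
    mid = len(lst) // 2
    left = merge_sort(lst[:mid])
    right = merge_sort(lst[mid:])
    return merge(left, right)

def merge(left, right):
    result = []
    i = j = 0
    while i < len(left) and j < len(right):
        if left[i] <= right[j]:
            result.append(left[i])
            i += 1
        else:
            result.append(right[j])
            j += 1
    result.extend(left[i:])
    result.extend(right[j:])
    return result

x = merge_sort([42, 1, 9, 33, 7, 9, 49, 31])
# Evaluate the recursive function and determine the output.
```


merge_sort([42, 1, 9, 33, 7, 9, 49, 31])
Split into [42, 1, 9, 33] and [7, 9, 49, 31]
Left sorted: [1, 9, 33, 42]
Right sorted: [7, 9, 31, 49]
Merge [1, 9, 33, 42] and [7, 9, 31, 49]
= [1, 7, 9, 9, 31, 33, 42, 49]


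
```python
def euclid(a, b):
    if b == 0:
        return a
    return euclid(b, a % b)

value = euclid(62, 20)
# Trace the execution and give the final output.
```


euclid(62, 20)
= euclid(20, 62 % 20) = euclid(20, 2)
= euclid(2, 20 % 2) = euclid(2, 0)
b == 0, return a = 2


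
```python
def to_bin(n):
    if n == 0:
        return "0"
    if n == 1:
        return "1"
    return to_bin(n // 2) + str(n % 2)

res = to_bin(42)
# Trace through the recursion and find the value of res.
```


to_bin(42)
= to_bin(21) + "0"
= to_bin(10) + "1" + "0"
= to_bin(5) + "0" + "1" + "0"
= to_bin(2) + "1" + "0" + "1" + "0"
= to_bin(1) + "0" + "1" + "0" + "1" + "0"
= "1" + "0" + "1" + "0" + "1" + "0"
= "101010"


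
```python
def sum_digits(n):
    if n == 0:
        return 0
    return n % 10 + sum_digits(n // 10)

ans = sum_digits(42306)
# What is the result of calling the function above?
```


sum_digits(42306)
= 6 + sum_digits(4230)
= 6 + 0 + sum_digits(423)
= 6 + 0 + 3 + sum_digits(42)
= 6 + 0 + 3 + 2 + sum_digits(4)
= 6 + 0 + 3 + 2 + 4 + sum_digits(0)
= 6 + 0 + 3 + 2 + 4 + 0
= 15


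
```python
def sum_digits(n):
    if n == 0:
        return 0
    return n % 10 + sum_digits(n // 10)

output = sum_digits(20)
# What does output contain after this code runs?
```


sum_digits(20)
= 0 + sum_digits(2)
= 0 + 2 + sum_digits(0)
= 0 + 2 + 0
= 2


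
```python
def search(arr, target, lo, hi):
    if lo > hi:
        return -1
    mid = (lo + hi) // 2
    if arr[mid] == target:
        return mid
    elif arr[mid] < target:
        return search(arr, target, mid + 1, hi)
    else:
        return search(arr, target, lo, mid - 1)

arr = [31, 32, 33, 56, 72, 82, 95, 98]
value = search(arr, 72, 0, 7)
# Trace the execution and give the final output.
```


search(arr, 72, 0, 7)
lo=0, hi=7, mid=3, arr[mid]=56
56 < 72, search right half
lo=4, hi=7, mid=5, arr[mid]=82
82 > 72, search left half
lo=4, hi=4, mid=4, arr[mid]=72
arr[4] == 72, found at index 4
= 4


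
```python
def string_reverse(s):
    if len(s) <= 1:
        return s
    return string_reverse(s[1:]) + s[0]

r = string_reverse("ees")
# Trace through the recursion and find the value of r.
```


string_reverse("ees")
= string_reverse("es") + "e"
= string_reverse("s") + "e" + "e"
= "s" + "e" + "e"
= "see"


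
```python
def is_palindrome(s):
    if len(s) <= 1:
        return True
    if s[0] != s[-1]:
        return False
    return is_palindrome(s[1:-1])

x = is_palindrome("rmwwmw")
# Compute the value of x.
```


is_palindrome("rmwwmw")
"rmwwmw": s[0]='r' != s[-1]='w' -> False
= False


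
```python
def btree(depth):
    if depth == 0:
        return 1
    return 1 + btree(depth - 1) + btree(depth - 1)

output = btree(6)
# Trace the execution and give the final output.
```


btree(6)
= 1 + btree(5) + btree(5)
= 1 + 2 * btree(5)
btree(k) = 2^(k+1) - 1
btree(0) = 1
btree(1) = 3
btree(2) = 7
btree(3) = 15
btree(4) = 31
btree(6) = 2^7 - 1 = 127


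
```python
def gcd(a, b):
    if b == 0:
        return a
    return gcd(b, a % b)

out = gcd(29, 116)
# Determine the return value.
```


gcd(29, 116)
= gcd(116, 29 % 116) = gcd(116, 29)
= gcd(29, 116 % 29) = gcd(29, 0)
b == 0, return a = 29


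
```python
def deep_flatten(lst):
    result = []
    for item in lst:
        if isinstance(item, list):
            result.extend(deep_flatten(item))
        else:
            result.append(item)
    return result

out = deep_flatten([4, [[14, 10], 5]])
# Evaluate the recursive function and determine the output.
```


deep_flatten([4, [[14, 10], 5]])
Processing each element:
  4 is not a list -> append 4
  [[14, 10], 5] is a list -> deep_flatten recursively -> [14, 10, 5]
= [4, 14, 10, 5]


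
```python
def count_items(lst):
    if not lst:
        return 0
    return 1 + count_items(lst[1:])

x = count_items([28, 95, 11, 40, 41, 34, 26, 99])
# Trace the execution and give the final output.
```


count_items([28, 95, 11, 40, 41, 34, 26, 99])
= 1 + count_items([95, 11, 40, 41, 34, 26, 99])
= 1 + 1 + count_items([11, 40, 41, 34, 26, 99])
= 1 + 1 + 1 + count_items([40, 41, 34, 26, 99])
= 1 + 1 + 1 + 1 + count_items([41, 34, 26, 99])
= 1 + 1 + 1 + 1 + 1 + count_items([34, 26, 99])
= 1 + 1 + 1 + 1 + 1 + 1 + count_items([26, 99])
= 1 + 1 + 1 + 1 + 1 + 1 + 1 + count_items([99])
= 1 + 1 + 1 + 1 + 1 + 1 + 1 + 1 + count_items([])
= 1 + 1 + 1 + 1 + 1 + 1 + 1 + 1 + 0
= 8
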